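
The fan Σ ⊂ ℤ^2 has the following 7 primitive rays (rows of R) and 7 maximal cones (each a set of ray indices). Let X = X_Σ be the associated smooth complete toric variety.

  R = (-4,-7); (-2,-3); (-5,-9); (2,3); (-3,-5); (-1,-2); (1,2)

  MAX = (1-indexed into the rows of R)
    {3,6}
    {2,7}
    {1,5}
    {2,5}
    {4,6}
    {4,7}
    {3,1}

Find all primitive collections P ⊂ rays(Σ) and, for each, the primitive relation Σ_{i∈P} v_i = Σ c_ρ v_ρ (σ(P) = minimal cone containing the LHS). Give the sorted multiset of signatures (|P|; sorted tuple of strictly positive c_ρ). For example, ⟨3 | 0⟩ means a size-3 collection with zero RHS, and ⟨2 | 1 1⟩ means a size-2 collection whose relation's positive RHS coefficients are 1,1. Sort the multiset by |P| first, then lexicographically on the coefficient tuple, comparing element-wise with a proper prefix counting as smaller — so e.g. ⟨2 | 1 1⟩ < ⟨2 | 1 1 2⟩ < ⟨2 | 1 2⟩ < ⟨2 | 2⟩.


14 minimal non-faces of Δ(Σ) (on 7 rays):

  • {2,4}:  v_{2} + v_{4} = 0 ; sig = ⟨2 | 0⟩
  • {6,7}:  v_{6} + v_{7} = 0 ; sig = ⟨2 | 0⟩
  • {1,6}:  v_{1} + v_{6} = v_{3} ; sig = ⟨2 | 1⟩
  • {1,7}:  v_{1} + v_{7} = v_{5} ; sig = ⟨2 | 1⟩
  • {2,6}:  v_{2} + v_{6} = v_{5} ; sig = ⟨2 | 1⟩
  • {3,7}:  v_{3} + v_{7} = v_{1} ; sig = ⟨2 | 1⟩
  • {4,5}:  v_{4} + v_{5} = v_{6} ; sig = ⟨2 | 1⟩
  • {5,6}:  v_{5} + v_{6} = v_{1} ; sig = ⟨2 | 1⟩
  • {5,7}:  v_{5} + v_{7} = v_{2} ; sig = ⟨2 | 1⟩
  • {2,3}:  v_{2} + v_{3} = v_{1} + v_{5} ; sig = ⟨2 | 1 1⟩
  • {1,2}:  v_{1} + v_{2} = 2·v_{5} ; sig = ⟨2 | 2⟩
  • {1,4}:  v_{1} + v_{4} = 2·v_{6} ; sig = ⟨2 | 2⟩
  • {3,5}:  v_{3} + v_{5} = 2·v_{1} ; sig = ⟨2 | 2⟩
  • {3,4}:  v_{3} + v_{4} = 3·v_{6} ; sig = ⟨2 | 3⟩

Hence PRS(X_Σ) =
    |P|=2: 14 collections, coeffs (), (), (1), (1), (1), (1), (1), (1), (1), (1,1), (2), (2), (2), (3)


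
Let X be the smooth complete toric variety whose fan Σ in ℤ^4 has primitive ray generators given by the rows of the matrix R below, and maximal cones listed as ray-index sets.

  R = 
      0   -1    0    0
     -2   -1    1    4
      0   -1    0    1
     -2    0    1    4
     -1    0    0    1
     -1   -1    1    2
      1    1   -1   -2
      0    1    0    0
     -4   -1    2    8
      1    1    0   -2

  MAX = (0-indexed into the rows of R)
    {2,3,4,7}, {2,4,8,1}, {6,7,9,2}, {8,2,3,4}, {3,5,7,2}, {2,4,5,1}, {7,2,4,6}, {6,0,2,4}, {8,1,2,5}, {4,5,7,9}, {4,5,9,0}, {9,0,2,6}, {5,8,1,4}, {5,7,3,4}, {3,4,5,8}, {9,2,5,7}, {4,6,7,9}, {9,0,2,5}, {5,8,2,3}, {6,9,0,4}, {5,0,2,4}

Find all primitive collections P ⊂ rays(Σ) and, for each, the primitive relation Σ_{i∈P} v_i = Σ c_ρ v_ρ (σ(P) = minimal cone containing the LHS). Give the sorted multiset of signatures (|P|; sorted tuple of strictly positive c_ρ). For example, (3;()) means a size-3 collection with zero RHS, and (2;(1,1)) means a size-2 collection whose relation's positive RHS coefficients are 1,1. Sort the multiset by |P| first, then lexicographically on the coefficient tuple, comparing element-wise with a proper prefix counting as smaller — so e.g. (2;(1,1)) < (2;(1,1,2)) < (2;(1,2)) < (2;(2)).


Primitive collections (18):

  {0,7}:  v_{0} + v_{7} = 0 — sig = (2;())
  {5,6}:  v_{5} + v_{6} = 0 — sig = (2;())
  {0,3}:  v_{0} + v_{3} = v_{1} — sig = (2;(1))
  {1,3}:  v_{1} + v_{3} = v_{8} — sig = (2;(1))
  {1,7}:  v_{1} + v_{7} = v_{3} — sig = (2;(1))
  {1,9}:  v_{1} + v_{9} = v_{5} + v_{7} — sig = (2;(1,1))
  {0,1}:  v_{0} + v_{1} = v_{2} + v_{4} + v_{5} — sig = (2;(1,1,1))
  {1,6}:  v_{1} + v_{6} = v_{2} + v_{4} + v_{7} — sig = (2;(1,1,1))
  {8,9}:  v_{8} + v_{9} = v_{3} + v_{5} + v_{7} — sig = (2;(1,1,1))
  {6,8}:  v_{6} + v_{8} = v_{2} + v_{3} + v_{4} + v_{7} — sig = (2;(1,1,1,1))
  {3,6}:  v_{3} + v_{6} = v_{2} + v_{4} + 2·v_{7} — sig = (2;(1,1,2))
  {3,9}:  v_{3} + v_{9} = v_{5} + 2·v_{7} — sig = (2;(1,2))
  {0,8}:  v_{0} + v_{8} = 2·v_{1} — sig = (2;(2))
  {7,8}:  v_{7} + v_{8} = 2·v_{3} — sig = (2;(2))
  {2,4,9}:  v_{2} + v_{4} + v_{9} = 0 — sig = (3;())
  {2,4,5,7}:  v_{2} + v_{4} + v_{5} + v_{7} = v_{1} — sig = (4;(1))
  {2,3,4,5}:  v_{2} + v_{3} + v_{4} + v_{5} = 2·v_{1} — sig = (4;(2))
  {2,4,5,8}:  v_{2} + v_{4} + v_{5} + v_{8} = 3·v_{1} — sig = (4;(3))

Signatures (|P|; sorted positive RHS coefficients), sorted:
{ (2;()) ×2,  (2;(1)) ×3,  (2;(1,1)),  (2;(1,1,1)) ×3,  (2;(1,1,1,1)),  (2;(1,1,2)),  (2;(1,2)),  (2;(2)) ×2,  (3;()),  (4;(1)),  (4;(2)),  (4;(3)) }


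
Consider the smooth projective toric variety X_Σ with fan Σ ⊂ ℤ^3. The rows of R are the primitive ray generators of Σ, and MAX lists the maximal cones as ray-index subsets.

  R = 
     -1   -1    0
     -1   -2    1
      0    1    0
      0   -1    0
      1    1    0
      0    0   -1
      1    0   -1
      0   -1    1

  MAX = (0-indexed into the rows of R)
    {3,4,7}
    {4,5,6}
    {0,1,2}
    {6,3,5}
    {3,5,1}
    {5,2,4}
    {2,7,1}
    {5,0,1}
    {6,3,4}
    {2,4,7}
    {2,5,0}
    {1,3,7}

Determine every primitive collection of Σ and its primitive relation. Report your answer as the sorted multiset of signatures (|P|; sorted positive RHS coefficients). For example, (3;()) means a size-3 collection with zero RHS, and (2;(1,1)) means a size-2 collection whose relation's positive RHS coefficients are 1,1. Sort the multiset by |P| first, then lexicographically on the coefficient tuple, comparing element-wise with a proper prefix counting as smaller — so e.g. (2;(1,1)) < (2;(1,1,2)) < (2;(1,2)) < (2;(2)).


12 collections generate NE(X_Σ); each relation:

  P={0,4}:  v_{0} + v_{4} = 0  →  sig = (2;())
  P={2,3}:  v_{2} + v_{3} = 0  →  sig = (2;())
  P={0,7}:  v_{0} + v_{7} = v_{1}  →  sig = (2;(1))
  P={1,4}:  v_{1} + v_{4} = v_{7}  →  sig = (2;(1))
  P={5,7}:  v_{5} + v_{7} = v_{3}  →  sig = (2;(1))
  P={0,3}:  v_{0} + v_{3} = v_{1} + v_{5}  →  sig = (2;(1,1))
  P={0,6}:  v_{0} + v_{6} = v_{3} + v_{5}  →  sig = (2;(1,1))
  P={2,6}:  v_{2} + v_{6} = v_{4} + v_{5}  →  sig = (2;(1,1))
  P={6,7}:  v_{6} + v_{7} = 2·v_{3} + v_{4}  →  sig = (2;(1,2))
  P={1,6}:  v_{1} + v_{6} = 2·v_{3}  →  sig = (2;(2))
  P={1,2,5}:  v_{1} + v_{2} + v_{5} = v_{0}  →  sig = (3;(1))
  P={3,4,5}:  v_{3} + v_{4} + v_{5} = v_{6}  →  sig = (3;(1))

so the primitive-relation signature multiset is
{ (2;()) ×2,  (2;(1)) ×3,  (2;(1,1)) ×3,  (2;(1,2)),  (2;(2)),  (3;(1)) ×2 }


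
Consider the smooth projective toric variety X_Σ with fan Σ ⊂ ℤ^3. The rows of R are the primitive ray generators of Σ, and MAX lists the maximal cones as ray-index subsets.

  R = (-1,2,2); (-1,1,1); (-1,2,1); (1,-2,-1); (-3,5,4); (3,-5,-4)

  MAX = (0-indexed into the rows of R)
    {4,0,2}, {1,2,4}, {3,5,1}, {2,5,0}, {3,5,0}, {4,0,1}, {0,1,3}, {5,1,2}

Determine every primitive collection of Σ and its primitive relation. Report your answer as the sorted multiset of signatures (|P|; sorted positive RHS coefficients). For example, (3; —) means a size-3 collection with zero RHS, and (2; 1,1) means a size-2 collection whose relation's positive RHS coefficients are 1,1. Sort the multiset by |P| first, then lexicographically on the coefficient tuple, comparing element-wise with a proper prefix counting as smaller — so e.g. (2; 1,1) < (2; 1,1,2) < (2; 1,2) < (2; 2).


Minimal non-faces — 5 found among 6 rays, 8 max cones:

  P={2,3}:  v_{2} + v_{3} = 0 — sig = (2; —)
  P={4,5}:  v_{4} + v_{5} = 0 — sig = (2; —)
  P={3,4}:  v_{3} + v_{4} = v_{0} + v_{1} — sig = (2; 1,1)
  P={0,1,2}:  v_{0} + v_{1} + v_{2} = v_{4} — sig = (3; 1)
  P={0,1,5}:  v_{0} + v_{1} + v_{5} = v_{3} — sig = (3; 1)

Signatures (|P|; sorted positive RHS coefficients), sorted:
{ (2; —) ×2,  (2; 1,1),  (3; 1) ×2 }


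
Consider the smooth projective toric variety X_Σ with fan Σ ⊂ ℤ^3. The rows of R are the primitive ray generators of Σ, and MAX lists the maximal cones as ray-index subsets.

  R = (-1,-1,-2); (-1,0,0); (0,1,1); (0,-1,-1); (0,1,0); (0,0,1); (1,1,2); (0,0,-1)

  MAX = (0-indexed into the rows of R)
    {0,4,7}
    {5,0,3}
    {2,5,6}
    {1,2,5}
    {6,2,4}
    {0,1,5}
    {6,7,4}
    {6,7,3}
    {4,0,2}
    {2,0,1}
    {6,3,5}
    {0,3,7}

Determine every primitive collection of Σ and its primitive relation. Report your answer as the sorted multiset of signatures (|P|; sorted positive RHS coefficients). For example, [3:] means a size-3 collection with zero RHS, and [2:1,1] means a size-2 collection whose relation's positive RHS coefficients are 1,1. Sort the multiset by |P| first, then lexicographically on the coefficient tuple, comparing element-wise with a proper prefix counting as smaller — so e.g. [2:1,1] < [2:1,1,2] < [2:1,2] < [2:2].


Δ(Σ) — 8 vertices, 11 min non-faces:

  P={0,6}:  v_{0} + v_{6} = 0 — sig = [2:]
  P={2,3}:  v_{2} + v_{3} = 0 — sig = [2:]
  P={5,7}:  v_{5} + v_{7} = 0 — sig = [2:]
  P={2,7}:  v_{2} + v_{7} = v_{4} — sig = [2:1]
  P={3,4}:  v_{3} + v_{4} = v_{7} — sig = [2:1]
  P={4,5}:  v_{4} + v_{5} = v_{2} — sig = [2:1]
  P={1,3}:  v_{1} + v_{3} = v_{0} + v_{5} — sig = [2:1,1]
  P={1,6}:  v_{1} + v_{6} = v_{2} + v_{5} — sig = [2:1,1]
  P={1,7}:  v_{1} + v_{7} = v_{0} + v_{2} — sig = [2:1,1]
  P={1,4}:  v_{1} + v_{4} = v_{0} + 2·v_{2} — sig = [2:1,2]
  P={0,2,5}:  v_{0} + v_{2} + v_{5} = v_{1} — sig = [3:1]

Hence PRS(X_Σ) =
{ [2:] ×3,  [2:1] ×3,  [2:1,1] ×3,  [2:1,2],  [3:1] }


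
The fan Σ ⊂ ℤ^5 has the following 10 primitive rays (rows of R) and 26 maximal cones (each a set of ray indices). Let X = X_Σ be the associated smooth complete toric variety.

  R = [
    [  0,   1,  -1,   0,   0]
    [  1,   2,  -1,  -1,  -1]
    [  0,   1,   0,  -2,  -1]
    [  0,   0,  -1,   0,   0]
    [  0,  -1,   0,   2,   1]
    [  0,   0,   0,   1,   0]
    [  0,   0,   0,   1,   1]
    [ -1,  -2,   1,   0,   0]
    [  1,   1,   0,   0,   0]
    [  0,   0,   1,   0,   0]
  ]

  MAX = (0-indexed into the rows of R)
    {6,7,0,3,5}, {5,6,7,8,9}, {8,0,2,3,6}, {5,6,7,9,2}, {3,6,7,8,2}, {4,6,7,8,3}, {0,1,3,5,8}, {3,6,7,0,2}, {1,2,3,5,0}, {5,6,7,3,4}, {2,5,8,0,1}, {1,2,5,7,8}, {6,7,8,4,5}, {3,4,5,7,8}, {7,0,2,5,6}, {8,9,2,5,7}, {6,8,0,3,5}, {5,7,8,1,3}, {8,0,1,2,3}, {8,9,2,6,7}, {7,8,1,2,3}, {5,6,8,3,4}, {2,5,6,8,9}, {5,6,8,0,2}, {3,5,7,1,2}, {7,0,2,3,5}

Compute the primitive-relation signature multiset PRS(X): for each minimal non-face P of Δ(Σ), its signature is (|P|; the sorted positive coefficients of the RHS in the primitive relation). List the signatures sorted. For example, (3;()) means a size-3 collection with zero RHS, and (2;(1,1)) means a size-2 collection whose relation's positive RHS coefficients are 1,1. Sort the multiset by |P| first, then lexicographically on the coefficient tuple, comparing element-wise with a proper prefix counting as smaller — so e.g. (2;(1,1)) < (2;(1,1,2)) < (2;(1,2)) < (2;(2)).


14 minimal non-faces of Δ(Σ) (on 10 rays):

  {2,4}:  v_{2} + v_{4} = 0  →  sig = (2;())
  {3,9}:  v_{3} + v_{9} = 0  →  sig = (2;())
  {1,6}:  v_{1} + v_{6} = v_{0} + v_{8}  →  sig = (2;(1,1))
  {0,4}:  v_{0} + v_{4} = v_{3} + v_{5} + v_{6}  →  sig = (2;(1,1,1))
  {0,9}:  v_{0} + v_{9} = v_{2} + v_{5} + v_{6}  →  sig = (2;(1,1,1))
  {1,4}:  v_{1} + v_{4} = v_{3} + v_{5} + v_{8}  →  sig = (2;(1,1,1))
  {1,9}:  v_{1} + v_{9} = v_{2} + v_{5} + v_{8}  →  sig = (2;(1,1,1))
  {4,9}:  v_{4} + v_{9} = v_{5} + v_{6} + v_{7} + v_{8}  →  sig = (2;(1,1,1,1))
  {0,7,8}:  v_{0} + v_{7} + v_{8} = 0  →  sig = (3;())
  {0,1,7}:  v_{0} + v_{1} + v_{7} = v_{2} + v_{3} + v_{5}  →  sig = (3;(1,1,1))
  {2,3,5,6}:  v_{2} + v_{3} + v_{5} + v_{6} = v_{0}  →  sig = (4;(1))
  {2,3,5,8}:  v_{2} + v_{3} + v_{5} + v_{8} = v_{1}  →  sig = (4;(1))
  {2,5,6,7,8}:  v_{2} + v_{5} + v_{6} + v_{7} + v_{8} = v_{9}  →  sig = (5;(1))
  {3,5,6,7,8}:  v_{3} + v_{5} + v_{6} + v_{7} + v_{8} = v_{4}  →  sig = (5;(1))

Signatures (|P|; sorted positive RHS coefficients), sorted:
    (2;())
    (2;())
    (2;(1,1))
    (2;(1,1,1))
    (2;(1,1,1))
    (2;(1,1,1))
    (2;(1,1,1))
    (2;(1,1,1,1))
    (3;())
    (3;(1,1,1))
    (4;(1))
    (4;(1))
    (5;(1))
    (5;(1))


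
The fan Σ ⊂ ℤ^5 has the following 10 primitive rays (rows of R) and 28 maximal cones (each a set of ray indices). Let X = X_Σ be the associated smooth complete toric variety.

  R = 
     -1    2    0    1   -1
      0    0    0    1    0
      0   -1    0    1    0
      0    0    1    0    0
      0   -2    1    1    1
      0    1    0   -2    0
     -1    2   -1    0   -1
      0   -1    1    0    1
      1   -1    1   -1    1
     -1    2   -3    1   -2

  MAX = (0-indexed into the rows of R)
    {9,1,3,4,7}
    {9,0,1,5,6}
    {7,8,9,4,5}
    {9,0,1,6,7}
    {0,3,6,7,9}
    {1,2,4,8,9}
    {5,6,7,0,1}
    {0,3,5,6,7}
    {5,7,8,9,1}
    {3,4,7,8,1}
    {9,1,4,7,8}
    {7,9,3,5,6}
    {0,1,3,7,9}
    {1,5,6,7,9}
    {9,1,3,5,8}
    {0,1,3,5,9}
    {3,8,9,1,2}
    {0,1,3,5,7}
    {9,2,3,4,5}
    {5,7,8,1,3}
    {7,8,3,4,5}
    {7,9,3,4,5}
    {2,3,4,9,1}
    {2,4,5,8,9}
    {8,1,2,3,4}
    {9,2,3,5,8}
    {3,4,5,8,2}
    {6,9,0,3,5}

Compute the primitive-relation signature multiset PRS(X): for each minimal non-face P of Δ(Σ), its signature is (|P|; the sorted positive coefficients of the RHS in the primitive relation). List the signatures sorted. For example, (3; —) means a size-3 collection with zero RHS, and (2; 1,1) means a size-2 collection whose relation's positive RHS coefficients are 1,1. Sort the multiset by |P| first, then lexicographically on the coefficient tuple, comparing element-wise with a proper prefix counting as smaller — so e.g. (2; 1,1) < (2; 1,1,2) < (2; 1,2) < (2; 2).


The 14 primitive collections of Σ (r=10, n=5):

  P={2,7}:  v_{2} + v_{7} = v_{4}  →  sig = (2; 1)
  P={6,8}:  v_{6} + v_{8} = v_{1} + v_{5}  →  sig = (2; 1,1)
  P={2,6}:  v_{2} + v_{6} = v_{3} + v_{7} + v_{9}  →  sig = (2; 1,1,1)
  P={0,2}:  v_{0} + v_{2} = v_{1} + 2·v_{3} + v_{7} + v_{9}  →  sig = (2; 1,1,1,2)
  P={0,8}:  v_{0} + v_{8} = 2·v_{1} + v_{3} + v_{5}  →  sig = (2; 1,1,2)
  P={4,6}:  v_{4} + v_{6} = v_{3} + 2·v_{7} + v_{9}  →  sig = (2; 1,1,2)
  P={0,4}:  v_{0} + v_{4} = v_{1} + 2·v_{3} + 2·v_{7} + v_{9}  →  sig = (2; 1,1,2,2)
  P={1,2,5}:  v_{1} + v_{2} + v_{5} = 0  →  sig = (3; —)
  P={1,3,6}:  v_{1} + v_{3} + v_{6} = v_{0}  →  sig = (3; 1)
  P={1,4,5}:  v_{1} + v_{4} + v_{5} = v_{7}  →  sig = (3; 1)
  P={3,7,8,9}:  v_{3} + v_{7} + v_{8} + v_{9} = 0  →  sig = (4; —)
  P={3,4,8,9}:  v_{3} + v_{4} + v_{8} + v_{9} = v_{2}  →  sig = (4; 1)
  P={0,5,7,9}:  v_{0} + v_{5} + v_{7} + v_{9} = 2·v_{6}  →  sig = (4; 2)
  P={1,3,5,7,9}:  v_{1} + v_{3} + v_{5} + v_{7} + v_{9} = v_{6}  →  sig = (5; 1)

Hence PRS(X_Σ) =
    (2; 1)
    (2; 1,1)
    (2; 1,1,1)
    (2; 1,1,1,2)
    (2; 1,1,2)
    (2; 1,1,2)
    (2; 1,1,2,2)
    (3; —)
    (3; 1)
    (3; 1)
    (4; —)
    (4; 1)
    (4; 2)
    (5; 1)


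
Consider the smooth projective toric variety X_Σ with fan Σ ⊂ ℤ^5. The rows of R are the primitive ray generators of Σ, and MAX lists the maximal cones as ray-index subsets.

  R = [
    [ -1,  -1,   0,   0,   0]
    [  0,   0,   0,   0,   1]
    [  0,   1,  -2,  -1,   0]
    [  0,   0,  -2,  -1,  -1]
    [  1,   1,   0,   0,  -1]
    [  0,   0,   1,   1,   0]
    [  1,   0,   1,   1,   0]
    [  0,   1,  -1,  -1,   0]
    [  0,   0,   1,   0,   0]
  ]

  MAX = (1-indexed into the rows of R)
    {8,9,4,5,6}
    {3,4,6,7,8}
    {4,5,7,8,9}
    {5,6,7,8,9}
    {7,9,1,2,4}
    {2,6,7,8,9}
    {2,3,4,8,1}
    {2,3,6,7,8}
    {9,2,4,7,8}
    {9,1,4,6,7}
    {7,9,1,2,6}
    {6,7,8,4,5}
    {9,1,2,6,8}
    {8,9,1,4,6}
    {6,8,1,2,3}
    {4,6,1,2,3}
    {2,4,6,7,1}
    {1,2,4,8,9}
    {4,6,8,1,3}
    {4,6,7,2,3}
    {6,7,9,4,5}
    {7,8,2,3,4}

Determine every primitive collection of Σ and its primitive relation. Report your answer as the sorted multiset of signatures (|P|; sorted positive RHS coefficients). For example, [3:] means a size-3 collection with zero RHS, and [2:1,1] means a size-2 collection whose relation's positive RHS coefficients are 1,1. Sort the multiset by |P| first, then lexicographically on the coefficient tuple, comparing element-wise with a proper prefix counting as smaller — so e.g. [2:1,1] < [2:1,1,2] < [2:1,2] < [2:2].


Σ has 9 primitive collections:

  {3,9}:  v_{3} + v_{9} = v_{8}  →  sig = [2:1]
  {2,5}:  v_{2} + v_{5} = v_{7} + v_{8}  →  sig = [2:1,1]
  {1,5}:  v_{1} + v_{5} = v_{4} + v_{6} + v_{9}  →  sig = [2:1,1,1]
  {3,5}:  v_{3} + v_{5} = v_{4} + v_{6} + v_{7} + 2·v_{8}  →  sig = [2:1,1,1,2]
  {1,7,8}:  v_{1} + v_{7} + v_{8} = 0  →  sig = [3:]
  {1,3,7}:  v_{1} + v_{3} + v_{7} = v_{2} + v_{4} + v_{6}  →  sig = [3:1,1,1]
  {2,4,6,9}:  v_{2} + v_{4} + v_{6} + v_{9} = 0  →  sig = [4:]
  {2,4,6,8}:  v_{2} + v_{4} + v_{6} + v_{8} = v_{3}  →  sig = [4:1]
  {4,6,7,8,9}:  v_{4} + v_{6} + v_{7} + v_{8} + v_{9} = v_{5}  →  sig = [5:1]

Hence PRS(X_Σ) =
[[2:1], [2:1,1], [2:1,1,1], [2:1,1,1,2], [3:], [3:1,1,1], [4:], [4:1], [5:1]]


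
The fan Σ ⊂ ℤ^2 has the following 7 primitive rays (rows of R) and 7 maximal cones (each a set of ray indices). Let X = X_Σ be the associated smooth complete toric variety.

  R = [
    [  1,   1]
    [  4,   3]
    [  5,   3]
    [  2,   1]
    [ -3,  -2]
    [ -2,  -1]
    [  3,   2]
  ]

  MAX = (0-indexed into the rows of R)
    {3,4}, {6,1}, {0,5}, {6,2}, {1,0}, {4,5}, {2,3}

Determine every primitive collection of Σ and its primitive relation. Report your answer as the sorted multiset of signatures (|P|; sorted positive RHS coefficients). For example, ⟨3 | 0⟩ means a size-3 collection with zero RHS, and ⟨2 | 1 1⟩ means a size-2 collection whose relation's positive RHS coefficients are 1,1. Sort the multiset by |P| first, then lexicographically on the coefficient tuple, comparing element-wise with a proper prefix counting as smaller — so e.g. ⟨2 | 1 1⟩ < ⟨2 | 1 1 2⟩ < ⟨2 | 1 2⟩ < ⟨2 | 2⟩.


Σ has 14 primitive collections:

  • {3,5}:  v_{3} + v_{5} = 0  →  sig = ⟨2 | 0⟩
  • {4,6}:  v_{4} + v_{6} = 0  →  sig = ⟨2 | 0⟩
  • {0,3}:  v_{0} + v_{3} = v_{6}  →  sig = ⟨2 | 1⟩
  • {0,4}:  v_{0} + v_{4} = v_{5}  →  sig = ⟨2 | 1⟩
  • {0,6}:  v_{0} + v_{6} = v_{1}  →  sig = ⟨2 | 1⟩
  • {1,4}:  v_{1} + v_{4} = v_{0}  →  sig = ⟨2 | 1⟩
  • {2,4}:  v_{2} + v_{4} = v_{3}  →  sig = ⟨2 | 1⟩
  • {2,5}:  v_{2} + v_{5} = v_{6}  →  sig = ⟨2 | 1⟩
  • {3,6}:  v_{3} + v_{6} = v_{2}  →  sig = ⟨2 | 1⟩
  • {5,6}:  v_{5} + v_{6} = v_{0}  →  sig = ⟨2 | 1⟩
  • {0,2}:  v_{0} + v_{2} = 2·v_{6}  →  sig = ⟨2 | 2⟩
  • {1,3}:  v_{1} + v_{3} = 2·v_{6}  →  sig = ⟨2 | 2⟩
  • {1,5}:  v_{1} + v_{5} = 2·v_{0}  →  sig = ⟨2 | 2⟩
  • {1,2}:  v_{1} + v_{2} = 3·v_{6}  →  sig = ⟨2 | 3⟩

Sorted signature multiset PRS(X):
    |P|=2: 14 collections, coeffs (), (), (1), (1), (1), (1), (1), (1), (1), (1), (2), (2), (2), (3)


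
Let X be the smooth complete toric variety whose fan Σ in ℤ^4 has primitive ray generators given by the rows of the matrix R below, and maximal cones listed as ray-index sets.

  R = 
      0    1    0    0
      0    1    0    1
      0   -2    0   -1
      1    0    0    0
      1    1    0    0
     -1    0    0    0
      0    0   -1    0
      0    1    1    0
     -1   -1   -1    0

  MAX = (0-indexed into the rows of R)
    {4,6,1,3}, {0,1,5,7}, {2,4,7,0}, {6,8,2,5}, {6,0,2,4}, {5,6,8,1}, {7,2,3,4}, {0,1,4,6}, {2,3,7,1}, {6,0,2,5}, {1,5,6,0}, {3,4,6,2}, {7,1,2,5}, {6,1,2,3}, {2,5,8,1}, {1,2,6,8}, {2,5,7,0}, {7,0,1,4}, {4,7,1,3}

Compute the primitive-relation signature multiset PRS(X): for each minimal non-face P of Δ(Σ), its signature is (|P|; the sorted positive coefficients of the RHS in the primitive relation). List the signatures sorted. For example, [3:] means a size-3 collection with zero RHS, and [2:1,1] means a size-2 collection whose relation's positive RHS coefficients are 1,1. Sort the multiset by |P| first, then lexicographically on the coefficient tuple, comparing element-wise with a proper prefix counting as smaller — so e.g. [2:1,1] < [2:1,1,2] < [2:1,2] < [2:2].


11 minimal non-faces of Δ(Σ) (on 9 rays):

  {3,5}:  v_{3} + v_{5} = 0  ⟹  sig = [2:]
  {0,3}:  v_{0} + v_{3} = v_{4}  ⟹  sig = [2:1]
  {4,5}:  v_{4} + v_{5} = v_{0}  ⟹  sig = [2:1]
  {4,8}:  v_{4} + v_{8} = v_{6}  ⟹  sig = [2:1]
  {6,7}:  v_{6} + v_{7} = v_{0}  ⟹  sig = [2:1]
  {7,8}:  v_{7} + v_{8} = v_{5}  ⟹  sig = [2:1]
  {0,8}:  v_{0} + v_{8} = v_{5} + v_{6}  ⟹  sig = [2:1,1]
  {3,8}:  v_{3} + v_{8} = v_{1} + v_{2} + v_{6}  ⟹  sig = [2:1,1,1]
  {0,1,2}:  v_{0} + v_{1} + v_{2} = 0  ⟹  sig = [3:]
  {1,2,4}:  v_{1} + v_{2} + v_{4} = v_{3}  ⟹  sig = [3:1]
  {1,2,5,6}:  v_{1} + v_{2} + v_{5} + v_{6} = v_{8}  ⟹  sig = [4:1]

Hence PRS(X_Σ) =
    |P|=2: 8 collections, coeffs (), (1), (1), (1), (1), (1), (1,1), (1,1,1)
    |P|=3: 2 collections, coeffs (), (1)
    |P|=4: 1 collection, coeffs (1)


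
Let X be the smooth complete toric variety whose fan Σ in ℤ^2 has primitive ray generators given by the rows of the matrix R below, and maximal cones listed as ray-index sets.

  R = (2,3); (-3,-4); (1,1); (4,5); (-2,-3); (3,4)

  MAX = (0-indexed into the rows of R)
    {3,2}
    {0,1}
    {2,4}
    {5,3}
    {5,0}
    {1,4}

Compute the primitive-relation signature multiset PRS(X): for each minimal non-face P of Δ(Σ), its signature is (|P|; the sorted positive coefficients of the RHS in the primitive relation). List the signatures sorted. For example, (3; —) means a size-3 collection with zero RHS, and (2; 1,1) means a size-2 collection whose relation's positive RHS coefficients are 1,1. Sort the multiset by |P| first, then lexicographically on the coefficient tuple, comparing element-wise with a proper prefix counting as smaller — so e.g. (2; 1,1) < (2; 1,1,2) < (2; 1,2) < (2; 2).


9 minimal non-faces of Δ(Σ) (on 6 rays):

  P = {0,4}:  v_{0} + v_{4} = 0  →  sig = (2; —)
  P = {1,5}:  v_{1} + v_{5} = 0  →  sig = (2; —)
  P = {0,2}:  v_{0} + v_{2} = v_{5}  →  sig = (2; 1)
  P = {1,2}:  v_{1} + v_{2} = v_{4}  →  sig = (2; 1)
  P = {1,3}:  v_{1} + v_{3} = v_{2}  →  sig = (2; 1)
  P = {2,5}:  v_{2} + v_{5} = v_{3}  →  sig = (2; 1)
  P = {4,5}:  v_{4} + v_{5} = v_{2}  →  sig = (2; 1)
  P = {0,3}:  v_{0} + v_{3} = 2·v_{5}  →  sig = (2; 2)
  P = {3,4}:  v_{3} + v_{4} = 2·v_{2}  →  sig = (2; 2)

Hence PRS(X_Σ) =
    |P|=2: 9 collections, coeffs (), (), (1), (1), (1), (1), (1), (2), (2)


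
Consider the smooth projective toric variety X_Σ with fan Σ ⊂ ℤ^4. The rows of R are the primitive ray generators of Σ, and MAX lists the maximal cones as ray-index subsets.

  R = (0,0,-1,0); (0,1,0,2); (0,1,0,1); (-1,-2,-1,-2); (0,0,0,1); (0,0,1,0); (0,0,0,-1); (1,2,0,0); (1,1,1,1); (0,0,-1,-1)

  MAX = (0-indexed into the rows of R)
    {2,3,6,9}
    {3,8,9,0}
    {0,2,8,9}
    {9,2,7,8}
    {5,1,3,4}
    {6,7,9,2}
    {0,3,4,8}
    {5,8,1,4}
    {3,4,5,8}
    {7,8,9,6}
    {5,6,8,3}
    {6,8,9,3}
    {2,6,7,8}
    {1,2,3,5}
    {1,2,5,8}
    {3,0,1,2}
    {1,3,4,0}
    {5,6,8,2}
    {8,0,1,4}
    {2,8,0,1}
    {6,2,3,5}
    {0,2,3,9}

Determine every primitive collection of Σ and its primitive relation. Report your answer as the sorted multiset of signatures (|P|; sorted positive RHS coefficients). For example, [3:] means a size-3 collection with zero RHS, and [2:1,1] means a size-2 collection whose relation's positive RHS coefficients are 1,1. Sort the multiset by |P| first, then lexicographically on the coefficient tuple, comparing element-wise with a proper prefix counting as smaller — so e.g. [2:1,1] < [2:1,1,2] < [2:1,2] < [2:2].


16 minimal non-faces of Δ(Σ) (on 10 rays):

  P = {0,5}:  v_{0} + v_{5} = 0  ⟹  sig = [2:]
  P = {4,6}:  v_{4} + v_{6} = 0  ⟹  sig = [2:]
  P = {0,6}:  v_{0} + v_{6} = v_{9}  ⟹  sig = [2:1]
  P = {1,6}:  v_{1} + v_{6} = v_{2}  ⟹  sig = [2:1]
  P = {2,4}:  v_{2} + v_{4} = v_{1}  ⟹  sig = [2:1]
  P = {4,9}:  v_{4} + v_{9} = v_{0}  ⟹  sig = [2:1]
  P = {5,9}:  v_{5} + v_{9} = v_{6}  ⟹  sig = [2:1]
  P = {1,9}:  v_{1} + v_{9} = v_{0} + v_{2}  ⟹  sig = [2:1,1]
  P = {3,7}:  v_{3} + v_{7} = v_{6} + v_{9}  ⟹  sig = [2:1,1]
  P = {4,7}:  v_{4} + v_{7} = v_{2} + v_{8} + v_{9}  ⟹  sig = [2:1,1,1]
  P = {0,7}:  v_{0} + v_{7} = v_{2} + v_{8} + 2·v_{9}  ⟹  sig = [2:1,1,2]
  P = {1,7}:  v_{1} + v_{7} = 2·v_{2} + v_{8} + v_{9}  ⟹  sig = [2:1,1,2]
  P = {5,7}:  v_{5} + v_{7} = v_{2} + 2·v_{6} + v_{8}  ⟹  sig = [2:1,1,2]
  P = {2,3,8}:  v_{2} + v_{3} + v_{8} = 0  ⟹  sig = [3:]
  P = {1,3,8}:  v_{1} + v_{3} + v_{8} = v_{4}  ⟹  sig = [3:1]
  P = {2,6,8,9}:  v_{2} + v_{6} + v_{8} + v_{9} = v_{7}  ⟹  sig = [4:1]

so the primitive-relation signature multiset is
    |P|=2: 13 collections, coeffs (), (), (1), (1), (1), (1), (1), (1,1), (1,1), (1,1,1), (1,1,2), (1,1,2), (1,1,2)
    |P|=3: 2 collections, coeffs (), (1)
    |P|=4: 1 collection, coeffs (1)


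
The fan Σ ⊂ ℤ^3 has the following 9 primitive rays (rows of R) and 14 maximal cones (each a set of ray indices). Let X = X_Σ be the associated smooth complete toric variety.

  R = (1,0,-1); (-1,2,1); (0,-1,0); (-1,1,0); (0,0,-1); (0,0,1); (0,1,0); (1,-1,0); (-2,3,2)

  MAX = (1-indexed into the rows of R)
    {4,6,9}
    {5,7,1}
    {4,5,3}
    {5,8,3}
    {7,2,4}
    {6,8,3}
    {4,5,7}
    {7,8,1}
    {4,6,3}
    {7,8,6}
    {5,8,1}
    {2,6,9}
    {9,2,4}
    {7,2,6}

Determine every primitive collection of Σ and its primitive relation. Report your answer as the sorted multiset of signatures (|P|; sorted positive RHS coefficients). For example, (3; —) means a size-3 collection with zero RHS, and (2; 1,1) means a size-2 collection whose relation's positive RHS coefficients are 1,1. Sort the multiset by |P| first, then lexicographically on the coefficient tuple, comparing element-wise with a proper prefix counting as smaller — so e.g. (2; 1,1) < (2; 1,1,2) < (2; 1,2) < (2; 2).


The 18 primitive collections of Σ (r=9, n=3):

  • {3,7}:  v_{3} + v_{7} = 0  ⇒ sig = (2; —)
  • {4,8}:  v_{4} + v_{8} = 0  ⇒ sig = (2; —)
  • {5,6}:  v_{5} + v_{6} = 0  ⇒ sig = (2; —)
  • {1,3}:  v_{1} + v_{3} = v_{5} + v_{8}  ⇒ sig = (2; 1,1)
  • {1,4}:  v_{1} + v_{4} = v_{5} + v_{7}  ⇒ sig = (2; 1,1)
  • {1,6}:  v_{1} + v_{6} = v_{7} + v_{8}  ⇒ sig = (2; 1,1)
  • {1,9}:  v_{1} + v_{9} = v_{2} + v_{7}  ⇒ sig = (2; 1,1)
  • {2,3}:  v_{2} + v_{3} = v_{4} + v_{6}  ⇒ sig = (2; 1,1)
  • {2,5}:  v_{2} + v_{5} = v_{4} + v_{7}  ⇒ sig = (2; 1,1)
  • {2,8}:  v_{2} + v_{8} = v_{6} + v_{7}  ⇒ sig = (2; 1,1)
  • {5,9}:  v_{5} + v_{9} = v_{2} + v_{4}  ⇒ sig = (2; 1,1)
  • {8,9}:  v_{8} + v_{9} = v_{2} + v_{6}  ⇒ sig = (2; 1,1)
  • {1,2}:  v_{1} + v_{2} = 2·v_{7}  ⇒ sig = (2; 2)
  • {7,9}:  v_{7} + v_{9} = 2·v_{2}  ⇒ sig = (2; 2)
  • {3,9}:  v_{3} + v_{9} = 2·v_{4} + 2·v_{6}  ⇒ sig = (2; 2,2)
  • {2,4,6}:  v_{2} + v_{4} + v_{6} = v_{9}  ⇒ sig = (3; 1)
  • {4,6,7}:  v_{4} + v_{6} + v_{7} = v_{2}  ⇒ sig = (3; 1)
  • {5,7,8}:  v_{5} + v_{7} + v_{8} = v_{1}  ⇒ sig = (3; 1)

Sorted signature multiset PRS(X):
[(2; —), (2; —), (2; —), (2; 1,1), (2; 1,1), (2; 1,1), (2; 1,1), (2; 1,1), (2; 1,1), (2; 1,1), (2; 1,1), (2; 1,1), (2; 2), (2; 2), (2; 2,2), (3; 1), (3; 1), (3; 1)]


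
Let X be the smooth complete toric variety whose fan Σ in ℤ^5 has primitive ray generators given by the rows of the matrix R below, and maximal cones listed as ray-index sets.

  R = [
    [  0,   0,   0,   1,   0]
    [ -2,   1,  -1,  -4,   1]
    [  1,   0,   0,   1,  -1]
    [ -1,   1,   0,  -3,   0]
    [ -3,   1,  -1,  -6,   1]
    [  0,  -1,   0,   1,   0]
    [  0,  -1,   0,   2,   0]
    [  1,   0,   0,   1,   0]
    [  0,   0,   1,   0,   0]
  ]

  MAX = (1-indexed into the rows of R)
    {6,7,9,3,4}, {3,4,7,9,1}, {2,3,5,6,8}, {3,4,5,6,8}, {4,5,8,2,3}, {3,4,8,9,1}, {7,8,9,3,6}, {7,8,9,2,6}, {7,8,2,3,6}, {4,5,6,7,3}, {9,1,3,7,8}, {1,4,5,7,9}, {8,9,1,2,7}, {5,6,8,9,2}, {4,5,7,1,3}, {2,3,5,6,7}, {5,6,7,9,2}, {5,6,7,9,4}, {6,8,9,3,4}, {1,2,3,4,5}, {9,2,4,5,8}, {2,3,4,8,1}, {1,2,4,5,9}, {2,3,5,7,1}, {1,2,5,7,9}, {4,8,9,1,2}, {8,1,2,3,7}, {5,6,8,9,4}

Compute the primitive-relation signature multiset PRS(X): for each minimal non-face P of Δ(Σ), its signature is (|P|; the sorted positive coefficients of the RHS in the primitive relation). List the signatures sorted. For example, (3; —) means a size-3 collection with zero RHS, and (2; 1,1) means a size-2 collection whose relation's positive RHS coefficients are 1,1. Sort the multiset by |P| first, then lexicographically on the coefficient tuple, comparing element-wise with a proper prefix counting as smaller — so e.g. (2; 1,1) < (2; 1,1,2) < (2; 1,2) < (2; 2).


The 8 primitive collections of Σ (r=9, n=5):

  • {1,6}:  v_{1} + v_{6} = v_{7}  so sig = (2; 1)
  • {4,7,8}:  v_{4} + v_{7} + v_{8} = 0  so sig = (3; —)
  • {1,5,8}:  v_{1} + v_{5} + v_{8} = v_{2}  so sig = (3; 1)
  • {2,3,9}:  v_{2} + v_{3} + v_{9} = v_{4}  so sig = (3; 1)
  • {2,4,6}:  v_{2} + v_{4} + v_{6} = v_{5}  so sig = (3; 1)
  • {2,4,7}:  v_{2} + v_{4} + v_{7} = v_{1} + v_{5}  so sig = (3; 1,1)
  • {5,7,8}:  v_{5} + v_{7} + v_{8} = v_{2} + v_{6}  so sig = (3; 1,1)
  • {3,5,9}:  v_{3} + v_{5} + v_{9} = 2·v_{4} + v_{6}  so sig = (3; 1,2)

Hence PRS(X_Σ) =
    |P|=2: 1 collection, coeffs (1)
    |P|=3: 7 collections, coeffs (), (1), (1), (1), (1,1), (1,1), (1,2)


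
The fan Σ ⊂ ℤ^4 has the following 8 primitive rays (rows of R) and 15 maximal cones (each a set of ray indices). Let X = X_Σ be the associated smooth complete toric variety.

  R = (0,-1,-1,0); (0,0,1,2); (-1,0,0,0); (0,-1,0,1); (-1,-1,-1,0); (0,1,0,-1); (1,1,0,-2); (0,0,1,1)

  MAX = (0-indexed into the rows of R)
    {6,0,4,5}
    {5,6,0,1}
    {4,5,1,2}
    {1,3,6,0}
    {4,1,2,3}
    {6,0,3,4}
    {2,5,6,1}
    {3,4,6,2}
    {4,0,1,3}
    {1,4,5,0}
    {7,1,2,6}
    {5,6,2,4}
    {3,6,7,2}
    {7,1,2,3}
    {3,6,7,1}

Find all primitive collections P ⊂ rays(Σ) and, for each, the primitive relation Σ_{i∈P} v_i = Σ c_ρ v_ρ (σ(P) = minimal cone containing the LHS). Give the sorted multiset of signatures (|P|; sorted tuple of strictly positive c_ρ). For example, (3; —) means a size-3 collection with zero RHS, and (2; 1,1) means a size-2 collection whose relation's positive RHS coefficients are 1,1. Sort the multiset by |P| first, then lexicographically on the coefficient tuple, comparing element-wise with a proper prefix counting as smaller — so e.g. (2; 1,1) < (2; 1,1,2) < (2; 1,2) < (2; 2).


7 minimal non-faces of Δ(Σ) (on 8 rays):

  P = {3,5}:  v_{3} + v_{5} = 0 ; sig = (2; —)
  P = {0,2}:  v_{0} + v_{2} = v_{4} ; sig = (2; 1)
  P = {0,7}:  v_{0} + v_{7} = v_{3} ; sig = (2; 1)
  P = {4,7}:  v_{4} + v_{7} = v_{2} + v_{3} ; sig = (2; 1,1)
  P = {5,7}:  v_{5} + v_{7} = v_{1} + v_{2} + v_{6} ; sig = (2; 1,1,1)
  P = {1,4,6}:  v_{1} + v_{4} + v_{6} = 0 ; sig = (3; —)
  P = {1,2,3,6}:  v_{1} + v_{2} + v_{3} + v_{6} = v_{7} ; sig = (4; 1)

so the primitive-relation signature multiset is
[(2; —), (2; 1), (2; 1), (2; 1,1), (2; 1,1,1), (3; —), (4; 1)]


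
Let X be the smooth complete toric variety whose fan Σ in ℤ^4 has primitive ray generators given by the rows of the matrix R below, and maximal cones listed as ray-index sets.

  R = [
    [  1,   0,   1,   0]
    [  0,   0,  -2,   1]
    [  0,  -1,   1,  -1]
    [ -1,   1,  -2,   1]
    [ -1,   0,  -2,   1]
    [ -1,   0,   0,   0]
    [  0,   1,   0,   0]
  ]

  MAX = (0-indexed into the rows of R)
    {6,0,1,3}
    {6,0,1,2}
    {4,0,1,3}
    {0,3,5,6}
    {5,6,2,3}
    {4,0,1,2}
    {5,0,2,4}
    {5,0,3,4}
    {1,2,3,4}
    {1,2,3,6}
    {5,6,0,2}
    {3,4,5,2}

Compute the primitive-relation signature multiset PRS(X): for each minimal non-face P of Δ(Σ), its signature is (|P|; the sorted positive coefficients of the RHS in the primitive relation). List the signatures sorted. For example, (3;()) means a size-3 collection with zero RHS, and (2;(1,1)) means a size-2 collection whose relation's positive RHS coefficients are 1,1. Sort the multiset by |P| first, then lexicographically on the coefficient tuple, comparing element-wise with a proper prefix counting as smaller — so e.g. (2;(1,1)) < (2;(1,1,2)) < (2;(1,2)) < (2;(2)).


Δ(Σ) — 7 vertices, 3 min non-faces:

  P={1,5}:  v_{1} + v_{5} = v_{4}  →  sig = (2;(1))
  P={4,6}:  v_{4} + v_{6} = v_{3}  →  sig = (2;(1))
  P={0,2,3}:  v_{0} + v_{2} + v_{3} = 0  →  sig = (3;())

so the primitive-relation signature multiset is
    (2;(1))
    (2;(1))
    (3;())


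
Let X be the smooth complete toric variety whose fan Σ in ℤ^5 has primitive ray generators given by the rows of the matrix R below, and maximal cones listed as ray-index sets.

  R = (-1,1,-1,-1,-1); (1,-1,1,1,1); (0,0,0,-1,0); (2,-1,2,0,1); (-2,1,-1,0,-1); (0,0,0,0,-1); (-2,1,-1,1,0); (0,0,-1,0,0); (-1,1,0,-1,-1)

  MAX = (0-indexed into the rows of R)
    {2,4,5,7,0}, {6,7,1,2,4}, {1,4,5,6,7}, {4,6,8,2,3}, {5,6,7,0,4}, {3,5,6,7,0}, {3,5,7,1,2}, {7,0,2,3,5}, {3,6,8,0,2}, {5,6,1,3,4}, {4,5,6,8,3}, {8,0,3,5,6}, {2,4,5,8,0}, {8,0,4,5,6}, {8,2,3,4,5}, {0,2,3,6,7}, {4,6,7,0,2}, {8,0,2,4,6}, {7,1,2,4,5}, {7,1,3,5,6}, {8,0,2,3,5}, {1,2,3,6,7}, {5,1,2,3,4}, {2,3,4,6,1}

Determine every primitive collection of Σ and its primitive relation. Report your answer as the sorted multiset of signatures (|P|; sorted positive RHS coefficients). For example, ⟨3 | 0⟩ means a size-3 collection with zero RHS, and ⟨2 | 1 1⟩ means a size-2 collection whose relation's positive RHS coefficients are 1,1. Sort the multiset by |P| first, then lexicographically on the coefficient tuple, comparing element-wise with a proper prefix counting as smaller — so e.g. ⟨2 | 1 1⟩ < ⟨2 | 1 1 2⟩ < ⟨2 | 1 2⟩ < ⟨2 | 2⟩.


6 minimal non-faces of Δ(Σ) (on 9 rays):

  P = {0,1}:  v_{0} + v_{1} = 0  ⇒ sig = ⟨2 | 0⟩
  P = {7,8}:  v_{7} + v_{8} = v_{0}  ⇒ sig = ⟨2 | 1⟩
  P = {1,8}:  v_{1} + v_{8} = v_{3} + v_{4}  ⇒ sig = ⟨2 | 1 1⟩
  P = {3,4,7}:  v_{3} + v_{4} + v_{7} = 0  ⇒ sig = ⟨3 | 0⟩
  P = {0,3,4}:  v_{0} + v_{3} + v_{4} = v_{8}  ⇒ sig = ⟨3 | 1⟩
  P = {2,5,6}:  v_{2} + v_{5} + v_{6} = v_{4}  ⇒ sig = ⟨3 | 1⟩

Signatures (|P|; sorted positive RHS coefficients), sorted:
    ⟨2 | 0⟩
    ⟨2 | 1⟩
    ⟨2 | 1 1⟩
    ⟨3 | 0⟩
    ⟨3 | 1⟩
    ⟨3 | 1⟩


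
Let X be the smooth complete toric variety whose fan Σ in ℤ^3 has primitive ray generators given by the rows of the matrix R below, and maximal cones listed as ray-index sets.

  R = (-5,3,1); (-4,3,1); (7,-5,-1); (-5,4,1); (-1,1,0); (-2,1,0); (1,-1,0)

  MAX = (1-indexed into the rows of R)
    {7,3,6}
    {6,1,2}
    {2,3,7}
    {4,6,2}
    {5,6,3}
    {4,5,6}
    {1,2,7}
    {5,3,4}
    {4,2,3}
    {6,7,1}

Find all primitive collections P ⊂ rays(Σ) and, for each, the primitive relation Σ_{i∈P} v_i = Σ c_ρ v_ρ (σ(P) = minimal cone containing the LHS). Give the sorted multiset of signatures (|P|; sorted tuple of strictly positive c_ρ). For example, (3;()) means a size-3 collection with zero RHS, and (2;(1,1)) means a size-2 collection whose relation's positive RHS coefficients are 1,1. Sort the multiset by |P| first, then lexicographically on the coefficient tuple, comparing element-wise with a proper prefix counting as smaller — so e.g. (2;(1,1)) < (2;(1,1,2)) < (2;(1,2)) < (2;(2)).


9 collections generate NE(X_Σ); each relation:

  {5,7}:  v_{5} + v_{7} = 0  ⟹  sig = (2;())
  {2,5}:  v_{2} + v_{5} = v_{4}  ⟹  sig = (2;(1))
  {4,7}:  v_{4} + v_{7} = v_{2}  ⟹  sig = (2;(1))
  {1,5}:  v_{1} + v_{5} = v_{2} + v_{6}  ⟹  sig = (2;(1,1))
  {1,4}:  v_{1} + v_{4} = 2·v_{2} + v_{6}  ⟹  sig = (2;(1,2))
  {1,3}:  v_{1} + v_{3} = 2·v_{7}  ⟹  sig = (2;(2))
  {3,4,6}:  v_{3} + v_{4} + v_{6} = 0  ⟹  sig = (3;())
  {2,3,6}:  v_{2} + v_{3} + v_{6} = v_{7}  ⟹  sig = (3;(1))
  {2,6,7}:  v_{2} + v_{6} + v_{7} = v_{1}  ⟹  sig = (3;(1))

Sorted signature multiset PRS(X):
    (2;())
    (2;(1))
    (2;(1))
    (2;(1,1))
    (2;(1,2))
    (2;(2))
    (3;())
    (3;(1))
    (3;(1))


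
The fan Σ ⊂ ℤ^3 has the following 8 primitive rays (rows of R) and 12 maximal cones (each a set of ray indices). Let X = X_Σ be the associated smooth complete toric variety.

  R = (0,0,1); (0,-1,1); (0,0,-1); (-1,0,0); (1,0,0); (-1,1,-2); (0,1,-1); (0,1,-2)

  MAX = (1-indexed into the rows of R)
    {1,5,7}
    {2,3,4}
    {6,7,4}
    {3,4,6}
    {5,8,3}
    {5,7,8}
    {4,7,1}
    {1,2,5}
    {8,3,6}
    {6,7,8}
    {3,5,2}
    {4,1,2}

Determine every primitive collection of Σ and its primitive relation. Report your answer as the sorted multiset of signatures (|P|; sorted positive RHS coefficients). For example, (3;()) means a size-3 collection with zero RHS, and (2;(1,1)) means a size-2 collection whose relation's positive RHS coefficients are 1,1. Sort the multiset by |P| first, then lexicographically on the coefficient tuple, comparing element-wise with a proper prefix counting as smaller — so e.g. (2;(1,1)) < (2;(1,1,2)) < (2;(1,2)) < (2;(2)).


Primitive collections (10):

  P = {1,3}:  v_{1} + v_{3} = 0  ⟹  sig = (2;())
  P = {2,7}:  v_{2} + v_{7} = 0  ⟹  sig = (2;())
  P = {4,5}:  v_{4} + v_{5} = 0  ⟹  sig = (2;())
  P = {1,8}:  v_{1} + v_{8} = v_{7}  ⟹  sig = (2;(1))
  P = {2,8}:  v_{2} + v_{8} = v_{3}  ⟹  sig = (2;(1))
  P = {3,7}:  v_{3} + v_{7} = v_{8}  ⟹  sig = (2;(1))
  P = {4,8}:  v_{4} + v_{8} = v_{6}  ⟹  sig = (2;(1))
  P = {5,6}:  v_{5} + v_{6} = v_{8}  ⟹  sig = (2;(1))
  P = {1,6}:  v_{1} + v_{6} = v_{4} + v_{7}  ⟹  sig = (2;(1,1))
  P = {2,6}:  v_{2} + v_{6} = v_{3} + v_{4}  ⟹  sig = (2;(1,1))

so the primitive-relation signature multiset is
{ (2;()) ×3,  (2;(1)) ×5,  (2;(1,1)) ×2 }


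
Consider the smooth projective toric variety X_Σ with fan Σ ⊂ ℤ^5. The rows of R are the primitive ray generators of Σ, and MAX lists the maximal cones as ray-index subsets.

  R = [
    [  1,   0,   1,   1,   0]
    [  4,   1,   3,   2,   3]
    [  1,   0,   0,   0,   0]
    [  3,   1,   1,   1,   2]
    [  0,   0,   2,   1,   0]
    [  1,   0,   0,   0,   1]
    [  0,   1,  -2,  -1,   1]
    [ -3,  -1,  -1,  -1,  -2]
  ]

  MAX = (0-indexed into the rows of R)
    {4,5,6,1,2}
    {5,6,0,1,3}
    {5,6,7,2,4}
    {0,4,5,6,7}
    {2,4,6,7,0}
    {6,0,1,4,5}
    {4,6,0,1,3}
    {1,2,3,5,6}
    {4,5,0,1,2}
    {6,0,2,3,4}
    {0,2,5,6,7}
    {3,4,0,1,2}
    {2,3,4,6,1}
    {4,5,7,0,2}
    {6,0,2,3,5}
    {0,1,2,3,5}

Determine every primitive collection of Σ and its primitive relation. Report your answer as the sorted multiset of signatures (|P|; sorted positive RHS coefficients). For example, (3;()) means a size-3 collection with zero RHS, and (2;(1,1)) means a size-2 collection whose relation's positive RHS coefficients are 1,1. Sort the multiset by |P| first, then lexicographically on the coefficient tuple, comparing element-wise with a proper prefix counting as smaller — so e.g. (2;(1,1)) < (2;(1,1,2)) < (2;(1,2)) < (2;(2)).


5 minimal non-faces of Δ(Σ) (on 8 rays):

  P = {3,7}:  v_{3} + v_{7} = 0  so sig = (2;())
  P = {1,7}:  v_{1} + v_{7} = v_{4} + v_{5}  so sig = (2;(1,1))
  P = {3,4,5}:  v_{3} + v_{4} + v_{5} = v_{1}  so sig = (3;(1))
  P = {0,1,2,6}:  v_{0} + v_{1} + v_{2} + v_{6} = 2·v_{3}  so sig = (4;(2))
  P = {0,2,4,5,6}:  v_{0} + v_{2} + v_{4} + v_{5} + v_{6} = v_{3}  so sig = (5;(1))

Signatures (|P|; sorted positive RHS coefficients), sorted:
    |P|=2: 2 collections, coeffs (), (1,1)
    |P|=3: 1 collection, coeffs (1)
    |P|=4: 1 collection, coeffs (2)
    |P|=5: 1 collection, coeffs (1)


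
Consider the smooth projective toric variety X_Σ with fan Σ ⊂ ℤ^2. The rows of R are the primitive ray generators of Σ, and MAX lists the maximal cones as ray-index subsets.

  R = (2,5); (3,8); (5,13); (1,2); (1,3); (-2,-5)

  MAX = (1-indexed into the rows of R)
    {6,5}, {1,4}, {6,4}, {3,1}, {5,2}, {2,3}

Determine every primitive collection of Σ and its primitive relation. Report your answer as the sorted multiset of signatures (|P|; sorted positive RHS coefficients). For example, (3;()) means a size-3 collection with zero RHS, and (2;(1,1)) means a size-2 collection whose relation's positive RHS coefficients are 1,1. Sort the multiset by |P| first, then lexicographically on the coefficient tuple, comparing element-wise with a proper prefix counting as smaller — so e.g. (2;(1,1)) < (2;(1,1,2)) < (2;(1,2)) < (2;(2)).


Minimal non-faces — 9 found among 6 rays, 6 max cones:

  {1,6}:  v_{1} + v_{6} = 0  ⇒ sig = (2;())
  {1,2}:  v_{1} + v_{2} = v_{3}  ⇒ sig = (2;(1))
  {1,5}:  v_{1} + v_{5} = v_{2}  ⇒ sig = (2;(1))
  {2,6}:  v_{2} + v_{6} = v_{5}  ⇒ sig = (2;(1))
  {3,6}:  v_{3} + v_{6} = v_{2}  ⇒ sig = (2;(1))
  {4,5}:  v_{4} + v_{5} = v_{1}  ⇒ sig = (2;(1))
  {2,4}:  v_{2} + v_{4} = 2·v_{1}  ⇒ sig = (2;(2))
  {3,5}:  v_{3} + v_{5} = 2·v_{2}  ⇒ sig = (2;(2))
  {3,4}:  v_{3} + v_{4} = 3·v_{1}  ⇒ sig = (2;(3))

Sorted signature multiset PRS(X):
[(2;()), (2;(1)), (2;(1)), (2;(1)), (2;(1)), (2;(1)), (2;(2)), (2;(2)), (2;(3))]
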